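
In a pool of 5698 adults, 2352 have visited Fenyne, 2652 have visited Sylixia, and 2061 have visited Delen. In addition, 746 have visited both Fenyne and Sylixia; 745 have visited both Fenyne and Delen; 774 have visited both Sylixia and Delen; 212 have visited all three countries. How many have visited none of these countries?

686

N(≥1) = 2352 + 2652 + 2061 − 746 − 745 − 774 + 212 = 5012
None: 5698 − 5012 = 686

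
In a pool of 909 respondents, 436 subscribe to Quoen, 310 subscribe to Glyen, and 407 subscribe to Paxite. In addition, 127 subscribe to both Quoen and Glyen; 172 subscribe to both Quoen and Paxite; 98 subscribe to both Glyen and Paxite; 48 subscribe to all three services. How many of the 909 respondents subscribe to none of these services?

105

By inclusion–exclusion:
N(≥1) = 436 + 310 + 407 − 127 − 172 − 98 + 48 = 804
None: 909 − 804 = 105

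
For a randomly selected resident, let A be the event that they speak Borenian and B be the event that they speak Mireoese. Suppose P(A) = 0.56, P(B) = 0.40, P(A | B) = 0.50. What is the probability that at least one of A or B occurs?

0.76

P(A ∩ B) = P(B)·P(A|B) = 0.40 × 0.50 = 0.20
P(A ∪ B) = 0.56 + 0.40 − 0.20 = 0.76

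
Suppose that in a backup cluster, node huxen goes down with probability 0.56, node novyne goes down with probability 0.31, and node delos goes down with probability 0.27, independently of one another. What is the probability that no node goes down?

0.221628

P(none) = (1 − 0.56) × (1 − 0.31) × (1 − 0.27) = 0.44 × 0.69 × 0.73 = 0.221628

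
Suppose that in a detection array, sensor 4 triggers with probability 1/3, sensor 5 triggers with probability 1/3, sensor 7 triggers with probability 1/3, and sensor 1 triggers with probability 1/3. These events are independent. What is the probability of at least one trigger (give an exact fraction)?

65/81

P(none) = (1 − 1/3) × (1 − 1/3) × (1 − 1/3) × (1 − 1/3) = 2/3 × 2/3 × 2/3 × 2/3 = 16/81
P(at least one) = 1 − 16/81 = 65/81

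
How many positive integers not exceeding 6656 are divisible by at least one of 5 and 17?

1644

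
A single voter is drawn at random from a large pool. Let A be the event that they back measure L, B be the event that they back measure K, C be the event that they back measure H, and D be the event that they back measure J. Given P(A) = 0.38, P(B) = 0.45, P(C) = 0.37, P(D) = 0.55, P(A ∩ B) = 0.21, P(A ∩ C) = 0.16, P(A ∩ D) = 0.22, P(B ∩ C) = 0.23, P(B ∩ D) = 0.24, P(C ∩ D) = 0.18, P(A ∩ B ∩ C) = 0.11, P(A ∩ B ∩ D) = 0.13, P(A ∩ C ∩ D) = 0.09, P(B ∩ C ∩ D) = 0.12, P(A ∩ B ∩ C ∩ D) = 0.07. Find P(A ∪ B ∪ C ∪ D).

0.89

P(A ∪ B ∪ C ∪ D) = 0.38 + 0.45 + 0.37 + 0.55 − 0.21 − 0.16 − 0.22 − 0.23 − 0.24 − 0.18 + 0.11 + 0.13 + 0.09 + 0.12 − 0.07 = 0.89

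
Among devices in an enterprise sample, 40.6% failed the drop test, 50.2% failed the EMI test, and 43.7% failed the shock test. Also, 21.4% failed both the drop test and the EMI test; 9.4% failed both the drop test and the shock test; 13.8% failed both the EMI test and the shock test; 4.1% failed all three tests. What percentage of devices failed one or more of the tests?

94.0%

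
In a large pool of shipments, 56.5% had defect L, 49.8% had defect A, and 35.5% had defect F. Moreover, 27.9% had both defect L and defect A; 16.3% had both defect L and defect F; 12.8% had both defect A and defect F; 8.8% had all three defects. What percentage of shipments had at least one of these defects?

By inclusion-exclusion,
P(≥1) = 56.5 + 49.8 + 35.5 − 27.9 − 16.3 − 12.8 + 8.8 = 93.6%

93.6%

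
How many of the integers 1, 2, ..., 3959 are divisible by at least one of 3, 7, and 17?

1829

Apply inclusion-exclusion:
1319 + 565 + 232 − 188 − 77 − 33 + 11 = 1829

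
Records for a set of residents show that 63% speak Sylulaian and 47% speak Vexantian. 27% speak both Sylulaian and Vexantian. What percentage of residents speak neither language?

17%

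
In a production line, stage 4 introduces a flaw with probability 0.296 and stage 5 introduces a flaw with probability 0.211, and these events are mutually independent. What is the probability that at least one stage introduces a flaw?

Independence gives P(none) = ∏(1 − pᵢ).
P(none) = (1 − 0.296) × (1 − 0.211) = 0.704 × 0.789 = 0.555456
P(at least one) = 1 − 0.555456 = 0.444544

0.444544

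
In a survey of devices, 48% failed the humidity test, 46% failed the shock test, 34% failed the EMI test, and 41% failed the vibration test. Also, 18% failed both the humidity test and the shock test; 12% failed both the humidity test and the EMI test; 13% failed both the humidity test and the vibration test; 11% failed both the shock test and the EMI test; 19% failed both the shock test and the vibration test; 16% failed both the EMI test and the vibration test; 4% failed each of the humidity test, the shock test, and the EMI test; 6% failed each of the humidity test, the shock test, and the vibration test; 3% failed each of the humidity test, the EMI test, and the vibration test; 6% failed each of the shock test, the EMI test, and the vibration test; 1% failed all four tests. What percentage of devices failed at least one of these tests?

P(union) = 48 + 46 + 34 + 41 − 18 − 12 − 13 − 11 − 19 − 16 + 4 + 6 + 3 + 6 − 1 = 98%

98%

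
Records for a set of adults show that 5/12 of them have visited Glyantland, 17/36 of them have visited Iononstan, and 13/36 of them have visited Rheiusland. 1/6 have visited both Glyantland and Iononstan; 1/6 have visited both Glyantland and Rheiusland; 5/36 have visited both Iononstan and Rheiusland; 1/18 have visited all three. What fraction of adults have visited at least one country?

5/6

P(at least one) = 5/12 + 17/36 + 13/36 − 1/6 − 1/6 − 5/36 + 1/18 = 5/6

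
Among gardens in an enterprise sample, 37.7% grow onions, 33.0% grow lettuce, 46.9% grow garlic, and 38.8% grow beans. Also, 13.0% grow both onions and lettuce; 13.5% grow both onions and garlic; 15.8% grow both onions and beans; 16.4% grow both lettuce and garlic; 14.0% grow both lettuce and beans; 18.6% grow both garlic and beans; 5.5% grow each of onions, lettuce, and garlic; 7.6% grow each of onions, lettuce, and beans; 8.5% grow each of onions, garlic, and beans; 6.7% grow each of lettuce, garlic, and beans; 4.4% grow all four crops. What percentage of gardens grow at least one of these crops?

P(≥1) = 37.7 + 33.0 + 46.9 + 38.8 − 13.0 − 13.5 − 15.8 − 16.4 − 14.0 − 18.6 + 5.5 + 7.6 + 8.5 + 6.7 − 4.4 = 89.0%

89.0%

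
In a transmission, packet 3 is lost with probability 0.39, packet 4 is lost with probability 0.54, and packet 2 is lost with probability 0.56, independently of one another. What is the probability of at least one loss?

P(none) = (1 − 0.39) × (1 − 0.54) × (1 − 0.56) = 0.61 × 0.46 × 0.44 = 0.123464
P(at least one) = 1 − 0.123464 = 0.876536

0.876536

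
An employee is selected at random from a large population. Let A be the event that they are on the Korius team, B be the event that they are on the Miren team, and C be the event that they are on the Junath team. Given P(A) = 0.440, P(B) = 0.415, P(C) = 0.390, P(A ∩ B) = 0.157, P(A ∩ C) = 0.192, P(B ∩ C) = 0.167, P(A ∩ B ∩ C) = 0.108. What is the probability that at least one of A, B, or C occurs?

P(A ∪ B ∪ C) = 0.440 + 0.415 + 0.390 − 0.157 − 0.192 − 0.167 + 0.108 = 0.837

0.837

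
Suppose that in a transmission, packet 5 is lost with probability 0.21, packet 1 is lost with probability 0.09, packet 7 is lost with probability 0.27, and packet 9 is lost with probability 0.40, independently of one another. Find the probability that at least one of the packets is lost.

P(none) = (1 − 0.21) × (1 − 0.09) × (1 − 0.27) × (1 − 0.40) = 0.79 × 0.91 × 0.73 × 0.60 = 0.3148782
P(at least one) = 1 − 0.3148782 = 0.6851218

0.6851218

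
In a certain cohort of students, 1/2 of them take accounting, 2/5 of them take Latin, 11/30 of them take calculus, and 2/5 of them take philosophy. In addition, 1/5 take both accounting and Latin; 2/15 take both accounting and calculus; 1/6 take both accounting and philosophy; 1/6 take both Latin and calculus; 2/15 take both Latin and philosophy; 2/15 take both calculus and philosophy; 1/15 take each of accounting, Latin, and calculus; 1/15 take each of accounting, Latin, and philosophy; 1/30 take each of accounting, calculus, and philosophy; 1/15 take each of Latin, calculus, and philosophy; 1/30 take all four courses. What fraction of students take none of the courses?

By inclusion–exclusion:
P(≥1) = 1/2 + 2/5 + 11/30 + 2/5 − 1/5 − 2/15 − 1/6 − 1/6 − 2/15 − 2/15 + 1/15 + 1/15 + 1/30 + 1/15 − 1/30 = 14/15
P(none) = 1 − 14/15 = 1/15

1/15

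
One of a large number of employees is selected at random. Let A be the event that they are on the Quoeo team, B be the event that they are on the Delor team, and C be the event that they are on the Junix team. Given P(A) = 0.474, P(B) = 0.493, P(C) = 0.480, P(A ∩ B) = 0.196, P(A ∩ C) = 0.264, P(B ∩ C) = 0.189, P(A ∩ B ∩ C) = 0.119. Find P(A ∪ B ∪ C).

Apply inclusion-exclusion:
P(A ∪ B ∪ C) = 0.474 + 0.493 + 0.480 − 0.196 − 0.264 − 0.189 + 0.119 = 0.917

0.917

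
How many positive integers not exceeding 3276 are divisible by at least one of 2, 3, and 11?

2283

1638 + 1092 + 297 − 546 − 148 − 99 + 49 = 2283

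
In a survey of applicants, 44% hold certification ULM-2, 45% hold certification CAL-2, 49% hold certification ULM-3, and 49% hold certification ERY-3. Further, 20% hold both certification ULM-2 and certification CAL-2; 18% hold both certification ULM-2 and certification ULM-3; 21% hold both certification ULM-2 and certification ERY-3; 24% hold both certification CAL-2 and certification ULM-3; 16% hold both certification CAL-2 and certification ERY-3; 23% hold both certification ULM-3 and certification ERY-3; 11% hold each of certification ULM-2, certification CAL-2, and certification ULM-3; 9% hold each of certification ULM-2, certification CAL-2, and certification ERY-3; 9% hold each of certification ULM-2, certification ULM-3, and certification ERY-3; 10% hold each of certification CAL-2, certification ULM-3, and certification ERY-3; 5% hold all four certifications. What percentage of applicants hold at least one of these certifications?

99%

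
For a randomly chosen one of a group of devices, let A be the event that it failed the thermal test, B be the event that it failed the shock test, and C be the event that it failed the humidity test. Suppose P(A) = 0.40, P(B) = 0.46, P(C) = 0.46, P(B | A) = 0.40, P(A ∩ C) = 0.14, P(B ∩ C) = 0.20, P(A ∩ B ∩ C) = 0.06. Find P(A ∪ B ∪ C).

P(A ∩ B) = P(A)·P(B|A) = 0.40 × 0.40 = 0.16
P(A ∪ B ∪ C) = 0.40 + 0.46 + 0.46 − 0.16 − 0.14 − 0.20 + 0.06 = 0.88

0.88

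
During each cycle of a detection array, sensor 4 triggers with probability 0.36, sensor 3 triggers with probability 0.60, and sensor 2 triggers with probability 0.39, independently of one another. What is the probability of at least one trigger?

P(none) = (1 − 0.36) × (1 − 0.60) × (1 − 0.39) = 0.64 × 0.40 × 0.61 = 0.15616
P(at least one) = 1 − 0.15616 = 0.84384

0.84384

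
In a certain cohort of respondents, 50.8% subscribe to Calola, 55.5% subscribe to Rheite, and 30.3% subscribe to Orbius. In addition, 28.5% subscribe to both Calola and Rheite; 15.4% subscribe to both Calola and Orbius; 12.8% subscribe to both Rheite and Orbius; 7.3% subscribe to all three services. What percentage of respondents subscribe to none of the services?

12.8%

Apply inclusion-exclusion:
P(at least one) = 50.8 + 55.5 + 30.3 − 28.5 − 15.4 − 12.8 + 7.3 = 87.2%
P(none) = 100% − 87.2% = 12.8%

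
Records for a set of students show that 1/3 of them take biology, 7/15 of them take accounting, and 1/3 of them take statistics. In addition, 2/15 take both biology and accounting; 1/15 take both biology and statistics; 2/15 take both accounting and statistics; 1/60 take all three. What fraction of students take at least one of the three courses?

Inclusion–exclusion gives
P(union) = 1/3 + 7/15 + 1/3 − 2/15 − 1/15 − 2/15 + 1/60 = 49/60

49/60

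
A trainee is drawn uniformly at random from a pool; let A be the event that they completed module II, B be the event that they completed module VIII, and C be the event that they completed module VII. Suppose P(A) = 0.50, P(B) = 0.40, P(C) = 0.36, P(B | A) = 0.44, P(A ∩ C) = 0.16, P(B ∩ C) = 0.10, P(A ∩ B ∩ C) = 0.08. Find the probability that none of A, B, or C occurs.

P(A ∩ B) = P(A)·P(B|A) = 0.50 × 0.44 = 0.22
P(A ∪ B ∪ C) = 0.50 + 0.40 + 0.36 − 0.22 − 0.16 − 0.10 + 0.08 = 0.86
P(none) = 1 − 0.86 = 0.14

0.14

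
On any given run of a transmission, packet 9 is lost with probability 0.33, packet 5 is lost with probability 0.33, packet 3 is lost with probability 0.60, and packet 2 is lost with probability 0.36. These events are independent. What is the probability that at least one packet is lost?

0.8850816

P(none) = (1 − 0.33) × (1 − 0.33) × (1 − 0.60) × (1 − 0.36) = 0.67 × 0.67 × 0.40 × 0.64 = 0.1149184
P(at least one) = 1 − 0.1149184 = 0.8850816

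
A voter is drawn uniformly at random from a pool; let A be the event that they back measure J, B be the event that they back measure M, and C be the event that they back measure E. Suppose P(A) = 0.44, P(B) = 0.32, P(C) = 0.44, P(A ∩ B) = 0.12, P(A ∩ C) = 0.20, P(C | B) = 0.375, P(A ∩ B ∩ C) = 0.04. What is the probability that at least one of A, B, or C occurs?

0.80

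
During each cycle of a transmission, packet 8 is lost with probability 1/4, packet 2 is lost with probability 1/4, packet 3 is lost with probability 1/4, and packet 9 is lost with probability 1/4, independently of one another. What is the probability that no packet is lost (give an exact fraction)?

Since the events are independent, P(none) is the product of the individual non-occurrence probabilities.
P(none) = (1 − 1/4) × (1 − 1/4) × (1 − 1/4) × (1 − 1/4) = 3/4 × 3/4 × 3/4 × 3/4 = 81/256

81/256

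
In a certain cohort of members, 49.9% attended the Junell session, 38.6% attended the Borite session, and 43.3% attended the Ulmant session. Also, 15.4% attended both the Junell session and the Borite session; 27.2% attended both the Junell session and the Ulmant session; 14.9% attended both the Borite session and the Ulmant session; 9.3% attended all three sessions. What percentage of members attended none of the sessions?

P(≥1) = 49.9 + 38.6 + 43.3 − 15.4 − 27.2 − 14.9 + 9.3 = 83.6%
P(none) = 100% − 83.6% = 16.4%

16.4%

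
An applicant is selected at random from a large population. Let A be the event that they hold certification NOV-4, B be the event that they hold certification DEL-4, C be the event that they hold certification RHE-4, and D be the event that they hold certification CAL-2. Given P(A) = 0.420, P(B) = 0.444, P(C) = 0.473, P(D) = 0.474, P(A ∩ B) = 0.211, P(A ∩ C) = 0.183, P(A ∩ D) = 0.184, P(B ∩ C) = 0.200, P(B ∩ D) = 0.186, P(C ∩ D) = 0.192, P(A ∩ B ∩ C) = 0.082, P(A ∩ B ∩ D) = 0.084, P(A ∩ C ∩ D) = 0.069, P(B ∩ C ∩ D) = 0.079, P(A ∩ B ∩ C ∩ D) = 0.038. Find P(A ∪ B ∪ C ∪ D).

0.931

Using inclusion–exclusion:
P(A ∪ B ∪ C ∪ D) = 0.420 + 0.444 + 0.473 + 0.474 − 0.211 − 0.183 − 0.184 − 0.200 − 0.186 − 0.192 + 0.082 + 0.084 + 0.069 + 0.079 − 0.038 = 0.931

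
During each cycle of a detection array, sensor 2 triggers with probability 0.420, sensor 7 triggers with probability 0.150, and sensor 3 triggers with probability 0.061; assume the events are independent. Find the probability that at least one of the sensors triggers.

0.537073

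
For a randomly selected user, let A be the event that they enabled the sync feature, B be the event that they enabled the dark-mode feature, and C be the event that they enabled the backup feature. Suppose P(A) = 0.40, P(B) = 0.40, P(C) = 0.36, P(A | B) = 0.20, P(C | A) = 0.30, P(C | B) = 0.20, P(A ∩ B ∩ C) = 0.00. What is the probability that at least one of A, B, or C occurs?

0.88

P(A ∩ B) = P(B)·P(A|B) = 0.40 × 0.20 = 0.08
P(A ∩ C) = P(A)·P(C|A) = 0.40 × 0.30 = 0.12
P(B ∩ C) = P(B)·P(C|B) = 0.40 × 0.20 = 0.08
P(A ∪ B ∪ C) = 0.40 + 0.40 + 0.36 − 0.08 − 0.12 − 0.08 + 0.00 = 0.88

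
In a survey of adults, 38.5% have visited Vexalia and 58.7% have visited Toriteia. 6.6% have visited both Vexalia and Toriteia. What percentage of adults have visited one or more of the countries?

90.6%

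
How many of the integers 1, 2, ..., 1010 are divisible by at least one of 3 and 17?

Apply inclusion-exclusion:
336 + 59 − 19 = 376

376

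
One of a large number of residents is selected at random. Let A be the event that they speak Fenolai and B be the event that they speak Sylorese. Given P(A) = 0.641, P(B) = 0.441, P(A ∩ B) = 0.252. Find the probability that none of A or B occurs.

P(A ∪ B) = 0.641 + 0.441 − 0.252 = 0.830
P(none) = 1 − 0.830 = 0.170

0.170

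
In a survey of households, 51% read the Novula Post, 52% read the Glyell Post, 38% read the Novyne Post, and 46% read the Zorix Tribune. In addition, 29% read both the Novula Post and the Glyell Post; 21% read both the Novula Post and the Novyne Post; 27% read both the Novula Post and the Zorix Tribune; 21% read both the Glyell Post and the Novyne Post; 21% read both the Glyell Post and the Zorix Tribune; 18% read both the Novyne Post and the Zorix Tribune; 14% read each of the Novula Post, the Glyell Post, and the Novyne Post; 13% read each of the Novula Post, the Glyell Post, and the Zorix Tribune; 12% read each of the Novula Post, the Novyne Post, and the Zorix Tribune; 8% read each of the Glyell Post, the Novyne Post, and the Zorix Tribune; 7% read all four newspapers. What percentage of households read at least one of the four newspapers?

Apply inclusion-exclusion:
P(at least one) = 51 + 52 + 38 + 46 − 29 − 21 − 27 − 21 − 21 − 18 + 14 + 13 + 12 + 8 − 7 = 90%

90%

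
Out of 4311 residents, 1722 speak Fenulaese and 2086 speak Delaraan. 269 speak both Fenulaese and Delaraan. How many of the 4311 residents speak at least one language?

3539

Using inclusion–exclusion:
N(≥1) = 1722 + 2086 − 269 = 3539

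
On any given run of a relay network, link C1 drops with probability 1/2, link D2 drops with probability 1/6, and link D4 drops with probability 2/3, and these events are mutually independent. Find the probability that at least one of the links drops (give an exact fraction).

Since the events are independent, P(none) is the product of the individual non-occurrence probabilities.
P(none) = (1 − 1/2) × (1 − 1/6) × (1 − 2/3) = 1/2 × 5/6 × 1/3 = 5/36
P(at least one) = 1 − 5/36 = 31/36

31/36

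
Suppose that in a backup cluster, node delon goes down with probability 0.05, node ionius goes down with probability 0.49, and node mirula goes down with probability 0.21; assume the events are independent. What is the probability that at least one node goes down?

0.617245

P(none) = (1 − 0.05) × (1 − 0.49) × (1 − 0.21) = 0.95 × 0.51 × 0.79 = 0.382755
P(at least one) = 1 − 0.382755 = 0.617245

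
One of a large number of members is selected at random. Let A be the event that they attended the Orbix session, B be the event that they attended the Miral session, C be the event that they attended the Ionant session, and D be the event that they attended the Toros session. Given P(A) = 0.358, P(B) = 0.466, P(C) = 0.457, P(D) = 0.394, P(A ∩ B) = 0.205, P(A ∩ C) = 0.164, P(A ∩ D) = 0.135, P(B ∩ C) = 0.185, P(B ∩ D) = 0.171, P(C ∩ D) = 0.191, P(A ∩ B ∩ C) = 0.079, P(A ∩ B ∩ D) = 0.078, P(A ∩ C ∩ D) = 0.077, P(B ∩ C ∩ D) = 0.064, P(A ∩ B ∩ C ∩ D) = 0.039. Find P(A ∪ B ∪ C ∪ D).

By inclusion–exclusion:
P(A ∪ B ∪ C ∪ D) = 0.358 + 0.466 + 0.457 + 0.394 − 0.205 − 0.164 − 0.135 − 0.185 − 0.171 − 0.191 + 0.079 + 0.078 + 0.077 + 0.064 − 0.039 = 0.883

0.883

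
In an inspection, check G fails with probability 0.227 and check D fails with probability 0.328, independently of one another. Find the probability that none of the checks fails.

0.519456

P(none) = (1 − 0.227) × (1 − 0.328) = 0.773 × 0.672 = 0.519456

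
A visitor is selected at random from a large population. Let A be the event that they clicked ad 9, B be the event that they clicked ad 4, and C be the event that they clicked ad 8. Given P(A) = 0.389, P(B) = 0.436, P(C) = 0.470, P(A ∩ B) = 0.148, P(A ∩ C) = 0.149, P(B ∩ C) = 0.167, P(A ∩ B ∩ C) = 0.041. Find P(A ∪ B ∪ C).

0.872

Inclusion–exclusion gives
P(A ∪ B ∪ C) = 0.389 + 0.436 + 0.470 − 0.148 − 0.149 − 0.167 + 0.041 = 0.872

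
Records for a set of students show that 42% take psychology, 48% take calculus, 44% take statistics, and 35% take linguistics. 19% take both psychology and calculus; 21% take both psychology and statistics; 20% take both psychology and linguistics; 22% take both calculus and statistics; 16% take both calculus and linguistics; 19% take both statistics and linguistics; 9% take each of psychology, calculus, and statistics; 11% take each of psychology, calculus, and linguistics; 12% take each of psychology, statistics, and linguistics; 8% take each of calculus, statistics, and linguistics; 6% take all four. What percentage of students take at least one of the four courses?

P(union) = 42 + 48 + 44 + 35 − 19 − 21 − 20 − 22 − 16 − 19 + 9 + 11 + 12 + 8 − 6 = 86%

86%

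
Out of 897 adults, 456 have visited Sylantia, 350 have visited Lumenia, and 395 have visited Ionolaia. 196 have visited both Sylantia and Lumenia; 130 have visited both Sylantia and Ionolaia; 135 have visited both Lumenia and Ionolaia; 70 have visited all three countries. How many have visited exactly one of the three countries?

Using the inclusion–exclusion count for exactly one event:
|exactly one| = 456 + 350 + 395 − 2·196 − 2·130 − 2·135 + 3·70 = 489

489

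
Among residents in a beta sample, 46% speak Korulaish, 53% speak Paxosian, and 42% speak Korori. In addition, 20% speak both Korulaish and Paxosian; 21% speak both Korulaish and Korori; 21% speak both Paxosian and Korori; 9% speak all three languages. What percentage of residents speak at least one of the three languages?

By inclusion–exclusion:
P(union) = 46 + 53 + 42 − 20 − 21 − 21 + 9 = 88%

88%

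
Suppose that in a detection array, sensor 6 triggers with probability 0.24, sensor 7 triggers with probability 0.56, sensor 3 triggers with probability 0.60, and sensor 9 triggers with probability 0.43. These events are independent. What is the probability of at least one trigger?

0.9237568

P(none) = (1 − 0.24) × (1 − 0.56) × (1 − 0.60) × (1 − 0.43) = 0.76 × 0.44 × 0.40 × 0.57 = 0.0762432
P(at least one) = 1 − 0.0762432 = 0.9237568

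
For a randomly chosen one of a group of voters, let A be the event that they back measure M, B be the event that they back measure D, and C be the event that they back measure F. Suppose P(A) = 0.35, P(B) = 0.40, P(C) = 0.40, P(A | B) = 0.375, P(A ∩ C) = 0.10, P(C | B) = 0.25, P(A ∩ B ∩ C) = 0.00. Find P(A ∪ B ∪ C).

P(A ∩ B) = P(B)·P(A|B) = 0.40 × 0.375 = 0.15
P(B ∩ C) = P(B)·P(C|B) = 0.40 × 0.25 = 0.10
Using inclusion–exclusion:
P(A ∪ B ∪ C) = 0.35 + 0.40 + 0.40 − 0.15 − 0.10 − 0.10 + 0.00 = 0.80

0.80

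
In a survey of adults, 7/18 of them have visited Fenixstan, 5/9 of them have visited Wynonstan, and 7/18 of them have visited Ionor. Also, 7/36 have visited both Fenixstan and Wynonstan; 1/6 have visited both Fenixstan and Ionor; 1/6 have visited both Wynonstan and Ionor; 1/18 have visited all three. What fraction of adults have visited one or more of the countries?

31/36

P(≥1) = 7/18 + 5/9 + 7/18 − 7/36 − 1/6 − 1/6 + 1/18 = 31/36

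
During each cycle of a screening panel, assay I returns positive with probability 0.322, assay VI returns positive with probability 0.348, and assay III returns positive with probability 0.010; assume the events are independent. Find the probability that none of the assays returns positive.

P(none) = (1 − 0.322) × (1 − 0.348) × (1 − 0.010) = 0.678 × 0.652 × 0.990 = 0.43763544

0.43763544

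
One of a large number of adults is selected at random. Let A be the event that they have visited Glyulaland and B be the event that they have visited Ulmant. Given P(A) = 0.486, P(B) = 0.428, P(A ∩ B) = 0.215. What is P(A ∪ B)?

0.699

P(A ∪ B) = 0.486 + 0.428 − 0.215 = 0.699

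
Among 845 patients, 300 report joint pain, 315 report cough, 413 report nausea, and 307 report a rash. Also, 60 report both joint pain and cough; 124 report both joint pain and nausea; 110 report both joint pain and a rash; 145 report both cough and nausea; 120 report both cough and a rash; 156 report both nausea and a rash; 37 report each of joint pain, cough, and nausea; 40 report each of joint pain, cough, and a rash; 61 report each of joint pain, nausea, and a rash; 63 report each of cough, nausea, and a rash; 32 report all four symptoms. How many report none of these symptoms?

56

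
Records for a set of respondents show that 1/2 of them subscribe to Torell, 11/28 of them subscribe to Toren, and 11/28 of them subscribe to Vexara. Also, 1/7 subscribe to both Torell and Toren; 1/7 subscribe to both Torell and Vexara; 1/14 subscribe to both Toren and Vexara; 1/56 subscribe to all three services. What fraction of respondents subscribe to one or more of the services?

53/56

P(union) = 1/2 + 11/28 + 11/28 − 1/7 − 1/7 − 1/14 + 1/56 = 53/56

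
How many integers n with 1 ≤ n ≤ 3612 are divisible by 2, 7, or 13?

2183

By inclusion–exclusion:
floor(3612/2) + floor(3612/7) + floor(3612/13) − floor(3612/14) − floor(3612/26) − floor(3612/91) + floor(3612/182) = 1806 + 516 + 277 − 258 − 138 − 39 + 19 = 2183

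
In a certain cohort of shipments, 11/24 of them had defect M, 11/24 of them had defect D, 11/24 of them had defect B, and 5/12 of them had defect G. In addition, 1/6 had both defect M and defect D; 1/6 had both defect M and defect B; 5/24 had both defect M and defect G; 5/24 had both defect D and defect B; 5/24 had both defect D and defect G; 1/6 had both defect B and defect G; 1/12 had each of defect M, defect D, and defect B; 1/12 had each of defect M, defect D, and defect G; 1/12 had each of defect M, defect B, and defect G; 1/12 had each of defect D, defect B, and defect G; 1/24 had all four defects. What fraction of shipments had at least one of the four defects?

P(at least one) = 11/24 + 11/24 + 11/24 + 5/12 − 1/6 − 1/6 − 5/24 − 5/24 − 5/24 − 1/6 + 1/12 + 1/12 + 1/12 + 1/12 − 1/24 = 23/24

23/24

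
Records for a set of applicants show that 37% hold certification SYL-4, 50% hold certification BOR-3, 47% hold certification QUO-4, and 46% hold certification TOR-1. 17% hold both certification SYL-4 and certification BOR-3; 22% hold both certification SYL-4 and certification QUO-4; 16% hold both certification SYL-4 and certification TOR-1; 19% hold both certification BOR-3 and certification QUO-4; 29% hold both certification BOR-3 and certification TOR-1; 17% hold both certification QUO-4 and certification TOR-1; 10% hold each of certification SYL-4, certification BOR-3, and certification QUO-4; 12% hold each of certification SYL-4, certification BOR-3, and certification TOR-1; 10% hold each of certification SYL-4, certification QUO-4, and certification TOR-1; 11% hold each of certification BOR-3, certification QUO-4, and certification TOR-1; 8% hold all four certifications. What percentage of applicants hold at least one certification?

95%

P(union) = 37 + 50 + 47 + 46 − 17 − 22 − 16 − 19 − 29 − 17 + 10 + 12 + 10 + 11 − 8 = 95%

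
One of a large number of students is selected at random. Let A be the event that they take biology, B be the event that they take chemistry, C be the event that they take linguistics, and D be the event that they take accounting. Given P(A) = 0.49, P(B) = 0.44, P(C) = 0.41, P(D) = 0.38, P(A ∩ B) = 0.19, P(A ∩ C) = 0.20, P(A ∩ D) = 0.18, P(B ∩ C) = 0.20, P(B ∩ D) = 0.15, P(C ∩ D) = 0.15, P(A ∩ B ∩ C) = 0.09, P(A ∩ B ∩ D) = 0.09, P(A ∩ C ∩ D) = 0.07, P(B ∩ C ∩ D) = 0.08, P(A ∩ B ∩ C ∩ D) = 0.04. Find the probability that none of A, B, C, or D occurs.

Apply inclusion-exclusion:
P(A ∪ B ∪ C ∪ D) = 0.49 + 0.44 + 0.41 + 0.38 − 0.19 − 0.20 − 0.18 − 0.20 − 0.15 − 0.15 + 0.09 + 0.09 + 0.07 + 0.08 − 0.04 = 0.94
P(none) = 1 − 0.94 = 0.06

0.06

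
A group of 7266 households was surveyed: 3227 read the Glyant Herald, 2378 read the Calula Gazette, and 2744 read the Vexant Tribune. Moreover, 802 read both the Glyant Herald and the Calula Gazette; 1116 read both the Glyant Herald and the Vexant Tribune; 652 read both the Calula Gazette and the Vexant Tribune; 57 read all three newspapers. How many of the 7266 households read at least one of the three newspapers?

N(≥1) = 3227 + 2378 + 2744 − 802 − 1116 − 652 + 57 = 5836

5836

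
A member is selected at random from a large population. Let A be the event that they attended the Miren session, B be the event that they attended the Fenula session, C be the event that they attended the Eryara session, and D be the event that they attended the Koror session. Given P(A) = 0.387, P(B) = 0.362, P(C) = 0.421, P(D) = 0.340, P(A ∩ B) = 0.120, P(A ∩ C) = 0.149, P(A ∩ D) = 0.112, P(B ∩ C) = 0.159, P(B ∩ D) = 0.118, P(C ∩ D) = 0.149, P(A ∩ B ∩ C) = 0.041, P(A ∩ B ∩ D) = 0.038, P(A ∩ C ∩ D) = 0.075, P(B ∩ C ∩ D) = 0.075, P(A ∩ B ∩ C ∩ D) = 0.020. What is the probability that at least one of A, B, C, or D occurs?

Using inclusion–exclusion:
P(A ∪ B ∪ C ∪ D) = 0.387 + 0.362 + 0.421 + 0.340 − 0.120 − 0.149 − 0.112 − 0.159 − 0.118 − 0.149 + 0.041 + 0.038 + 0.075 + 0.075 − 0.020 = 0.912

0.912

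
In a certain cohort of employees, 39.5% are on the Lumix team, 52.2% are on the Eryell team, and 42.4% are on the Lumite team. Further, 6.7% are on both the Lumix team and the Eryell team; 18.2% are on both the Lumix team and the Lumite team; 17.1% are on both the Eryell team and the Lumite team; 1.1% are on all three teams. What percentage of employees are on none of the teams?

P(union) = 39.5 + 52.2 + 42.4 − 6.7 − 18.2 − 17.1 + 1.1 = 93.2%
P(none) = 100% − 93.2% = 6.8%

6.8%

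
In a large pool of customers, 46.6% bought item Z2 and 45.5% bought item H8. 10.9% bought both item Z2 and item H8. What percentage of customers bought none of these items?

18.8%

P(at least one) = 46.6 + 45.5 − 10.9 = 81.2%
P(none) = 100% − 81.2% = 18.8%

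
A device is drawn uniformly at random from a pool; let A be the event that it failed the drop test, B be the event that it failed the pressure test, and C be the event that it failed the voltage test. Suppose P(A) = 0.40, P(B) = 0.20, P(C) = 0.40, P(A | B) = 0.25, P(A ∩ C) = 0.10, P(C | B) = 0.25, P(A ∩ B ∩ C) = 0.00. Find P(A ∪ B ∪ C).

0.80

P(A ∩ B) = P(B)·P(A|B) = 0.20 × 0.25 = 0.05
P(B ∩ C) = P(B)·P(C|B) = 0.20 × 0.25 = 0.05
Using inclusion–exclusion:
P(A ∪ B ∪ C) = 0.40 + 0.20 + 0.40 − 0.05 − 0.10 − 0.05 + 0.00 = 0.80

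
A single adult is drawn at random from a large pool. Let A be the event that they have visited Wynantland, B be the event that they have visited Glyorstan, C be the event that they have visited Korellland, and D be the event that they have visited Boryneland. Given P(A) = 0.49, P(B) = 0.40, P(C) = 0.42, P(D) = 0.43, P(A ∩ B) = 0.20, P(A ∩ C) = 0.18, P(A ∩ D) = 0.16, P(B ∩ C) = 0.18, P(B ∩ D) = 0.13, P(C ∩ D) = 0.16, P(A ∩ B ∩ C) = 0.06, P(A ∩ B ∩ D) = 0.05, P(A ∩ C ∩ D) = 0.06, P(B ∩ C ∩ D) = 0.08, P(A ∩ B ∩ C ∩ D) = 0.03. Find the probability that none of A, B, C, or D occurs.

P(A ∪ B ∪ C ∪ D) = 0.49 + 0.40 + 0.42 + 0.43 − 0.20 − 0.18 − 0.16 − 0.18 − 0.13 − 0.16 + 0.06 + 0.05 + 0.06 + 0.08 − 0.03 = 0.95
P(none) = 1 − 0.95 = 0.05

0.05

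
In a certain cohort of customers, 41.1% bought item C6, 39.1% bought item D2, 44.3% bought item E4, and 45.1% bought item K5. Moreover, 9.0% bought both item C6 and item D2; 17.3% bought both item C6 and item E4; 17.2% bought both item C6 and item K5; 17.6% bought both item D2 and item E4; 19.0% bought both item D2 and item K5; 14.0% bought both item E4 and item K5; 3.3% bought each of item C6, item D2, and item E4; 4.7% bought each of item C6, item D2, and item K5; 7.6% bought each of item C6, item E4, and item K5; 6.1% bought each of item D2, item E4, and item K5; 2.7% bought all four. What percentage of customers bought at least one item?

94.5%

By inclusion-exclusion,
P(at least one) = 41.1 + 39.1 + 44.3 + 45.1 − 9.0 − 17.3 − 17.2 − 17.6 − 19.0 − 14.0 + 3.3 + 4.7 + 7.6 + 6.1 − 2.7 = 94.5%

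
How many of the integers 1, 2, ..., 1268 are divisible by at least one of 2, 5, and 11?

Using inclusion–exclusion:
⌊1268/2⌋ + ⌊1268/5⌋ + ⌊1268/11⌋ − ⌊1268/10⌋ − ⌊1268/22⌋ − ⌊1268/55⌋ + ⌊1268/110⌋ = 634 + 253 + 115 − 126 − 57 − 23 + 11 = 807

807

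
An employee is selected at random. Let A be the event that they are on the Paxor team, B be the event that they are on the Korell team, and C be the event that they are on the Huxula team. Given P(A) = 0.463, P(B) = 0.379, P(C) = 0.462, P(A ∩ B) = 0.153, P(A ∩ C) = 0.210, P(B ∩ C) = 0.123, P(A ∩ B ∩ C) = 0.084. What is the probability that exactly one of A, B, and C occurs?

0.584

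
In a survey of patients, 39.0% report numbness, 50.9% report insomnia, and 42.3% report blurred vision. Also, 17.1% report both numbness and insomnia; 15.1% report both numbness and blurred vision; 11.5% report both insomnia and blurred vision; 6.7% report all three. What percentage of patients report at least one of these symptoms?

95.2%

P(at least one) = 39.0 + 50.9 + 42.3 − 17.1 − 15.1 − 11.5 + 6.7 = 95.2%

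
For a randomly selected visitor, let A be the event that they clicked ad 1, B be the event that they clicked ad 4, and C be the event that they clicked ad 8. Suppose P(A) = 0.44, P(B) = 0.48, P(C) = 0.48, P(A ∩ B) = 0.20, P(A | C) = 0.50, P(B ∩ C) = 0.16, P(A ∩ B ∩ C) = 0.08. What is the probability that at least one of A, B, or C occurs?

P(A ∩ C) = P(C)·P(A|C) = 0.48 × 0.50 = 0.24
By inclusion–exclusion:
P(A ∪ B ∪ C) = 0.44 + 0.48 + 0.48 − 0.20 − 0.24 − 0.16 + 0.08 = 0.88

0.88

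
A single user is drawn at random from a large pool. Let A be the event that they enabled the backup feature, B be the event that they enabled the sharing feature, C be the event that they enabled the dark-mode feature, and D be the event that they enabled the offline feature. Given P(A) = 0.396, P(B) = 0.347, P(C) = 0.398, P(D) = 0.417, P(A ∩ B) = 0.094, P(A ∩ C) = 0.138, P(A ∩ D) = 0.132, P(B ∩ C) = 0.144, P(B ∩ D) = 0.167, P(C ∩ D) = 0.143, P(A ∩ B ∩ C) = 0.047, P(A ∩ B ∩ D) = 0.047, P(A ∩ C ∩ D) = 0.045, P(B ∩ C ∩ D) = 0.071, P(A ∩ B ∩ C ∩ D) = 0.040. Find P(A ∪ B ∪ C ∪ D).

0.910

Using inclusion–exclusion:
P(A ∪ B ∪ C ∪ D) = 0.396 + 0.347 + 0.398 + 0.417 − 0.094 − 0.138 − 0.132 − 0.144 − 0.167 − 0.143 + 0.047 + 0.047 + 0.045 + 0.071 − 0.040 = 0.910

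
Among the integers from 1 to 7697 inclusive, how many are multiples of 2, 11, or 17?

3848 + 699 + 452 − 349 − 226 − 41 + 20 = 4403

4403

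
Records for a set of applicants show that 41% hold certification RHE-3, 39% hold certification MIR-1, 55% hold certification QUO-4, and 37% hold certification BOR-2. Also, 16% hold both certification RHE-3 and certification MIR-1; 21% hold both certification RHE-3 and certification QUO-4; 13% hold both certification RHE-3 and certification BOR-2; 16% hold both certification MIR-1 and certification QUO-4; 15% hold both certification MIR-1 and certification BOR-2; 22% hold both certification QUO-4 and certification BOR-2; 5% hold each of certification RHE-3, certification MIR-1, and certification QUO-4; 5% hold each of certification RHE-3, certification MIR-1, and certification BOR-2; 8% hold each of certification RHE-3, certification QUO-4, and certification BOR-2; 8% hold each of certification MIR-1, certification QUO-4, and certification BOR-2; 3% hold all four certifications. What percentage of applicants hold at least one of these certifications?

92%

Using inclusion–exclusion:
P(union) = 41 + 39 + 55 + 37 − 16 − 21 − 13 − 16 − 15 − 22 + 5 + 5 + 8 + 8 − 3 = 92%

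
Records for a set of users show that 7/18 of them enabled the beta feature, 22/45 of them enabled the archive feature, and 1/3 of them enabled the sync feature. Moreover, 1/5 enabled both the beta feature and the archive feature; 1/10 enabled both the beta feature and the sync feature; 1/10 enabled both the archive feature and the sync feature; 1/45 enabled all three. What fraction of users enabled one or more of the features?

5/6

Inclusion–exclusion gives
P(union) = 7/18 + 22/45 + 1/3 − 1/5 − 1/10 − 1/10 + 1/45 = 5/6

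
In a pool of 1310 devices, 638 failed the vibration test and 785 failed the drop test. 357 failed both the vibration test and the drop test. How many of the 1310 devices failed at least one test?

1066

|union| = 638 + 785 − 357 = 1066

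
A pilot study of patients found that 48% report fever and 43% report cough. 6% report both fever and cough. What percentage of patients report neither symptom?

15%

P(≥1) = 48 + 43 − 6 = 85%
P(none) = 100% − 85% = 15%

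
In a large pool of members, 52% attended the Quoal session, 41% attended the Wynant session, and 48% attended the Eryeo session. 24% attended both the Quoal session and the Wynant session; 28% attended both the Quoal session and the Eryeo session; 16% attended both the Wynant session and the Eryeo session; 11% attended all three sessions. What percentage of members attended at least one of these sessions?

Using inclusion–exclusion:
P(at least one) = 52 + 41 + 48 − 24 − 28 − 16 + 11 = 84%

84%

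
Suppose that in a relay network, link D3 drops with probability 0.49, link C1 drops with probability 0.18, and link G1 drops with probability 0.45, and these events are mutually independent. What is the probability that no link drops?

P(none) = (1 − 0.49) × (1 − 0.18) × (1 − 0.45) = 0.51 × 0.82 × 0.55 = 0.23001

0.23001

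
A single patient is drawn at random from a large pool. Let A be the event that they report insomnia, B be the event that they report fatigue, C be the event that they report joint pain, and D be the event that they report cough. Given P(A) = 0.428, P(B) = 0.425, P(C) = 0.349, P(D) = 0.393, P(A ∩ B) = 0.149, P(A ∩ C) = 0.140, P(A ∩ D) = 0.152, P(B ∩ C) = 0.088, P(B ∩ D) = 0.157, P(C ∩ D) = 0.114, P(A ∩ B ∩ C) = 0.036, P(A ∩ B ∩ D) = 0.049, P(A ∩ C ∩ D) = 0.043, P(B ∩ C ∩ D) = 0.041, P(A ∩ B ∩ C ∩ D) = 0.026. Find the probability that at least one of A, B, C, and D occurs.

0.938

P(A ∪ B ∪ C ∪ D) = 0.428 + 0.425 + 0.349 + 0.393 − 0.149 − 0.140 − 0.152 − 0.088 − 0.157 − 0.114 + 0.036 + 0.049 + 0.043 + 0.041 − 0.026 = 0.938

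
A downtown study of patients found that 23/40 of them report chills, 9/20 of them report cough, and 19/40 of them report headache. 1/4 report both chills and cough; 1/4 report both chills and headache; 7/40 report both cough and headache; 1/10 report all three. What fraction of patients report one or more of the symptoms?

37/40

P(at least one) = 23/40 + 9/20 + 19/40 − 1/4 − 1/4 − 7/40 + 1/10 = 37/40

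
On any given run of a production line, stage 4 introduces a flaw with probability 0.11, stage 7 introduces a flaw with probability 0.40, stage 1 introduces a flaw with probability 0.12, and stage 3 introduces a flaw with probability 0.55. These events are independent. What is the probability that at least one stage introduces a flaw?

Since the events are independent, P(none) is the product of the individual non-occurrence probabilities.
P(none) = (1 − 0.11) × (1 − 0.40) × (1 − 0.12) × (1 − 0.55) = 0.89 × 0.60 × 0.88 × 0.45 = 0.211464
P(at least one) = 1 − 0.211464 = 0.788536

0.788536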